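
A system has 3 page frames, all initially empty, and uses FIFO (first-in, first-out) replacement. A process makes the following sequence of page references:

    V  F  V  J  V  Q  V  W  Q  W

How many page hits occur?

V → miss, frames (V)
F → miss, frames (V F)
V → hit
J → miss, frames (V F J)
V → hit
Q → miss, evict V, frames (F J Q)
V → miss, evict F, frames (J Q V)
W → miss, evict J, frames (Q V W)
Q → hit
W → hit
Hits: 4.

4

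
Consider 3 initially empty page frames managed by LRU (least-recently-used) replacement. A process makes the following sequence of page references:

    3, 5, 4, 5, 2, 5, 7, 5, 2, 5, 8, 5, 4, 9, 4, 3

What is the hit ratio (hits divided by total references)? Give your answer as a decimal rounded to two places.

3: fault, frames (3)
5: fault, frames (3 5)
4: fault, frames (3 5 4)
5: hit
2: fault, evict 3, frames (4 5 2)
5: hit
7: fault, evict 4, frames (2 5 7)
5: hit
2: hit
5: hit
8: fault, evict 7, frames (2 5 8)
5: hit
4: fault, evict 2, frames (8 5 4)
9: fault, evict 8, frames (5 4 9)
4: hit
3: fault, evict 5, frames (9 4 3)
Hits: 7 of 16 references → 7/16 = 0.4375.

0.44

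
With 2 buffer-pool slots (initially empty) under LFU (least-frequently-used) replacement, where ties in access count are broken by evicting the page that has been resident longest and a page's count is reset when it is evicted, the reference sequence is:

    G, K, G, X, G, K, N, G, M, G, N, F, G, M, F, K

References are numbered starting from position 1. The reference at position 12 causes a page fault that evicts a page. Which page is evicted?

pos 1: G -> miss, frames [G]
pos 2: K -> miss, frames [G, K]
pos 3: G -> hit
pos 4: X -> miss, evict K, frames [G, X]
pos 5: G -> hit
pos 6: K -> miss, evict X, frames [G, K]
pos 7: N -> miss, evict K, frames [G, N]
pos 8: G -> hit
pos 9: M -> miss, evict N, frames [G, M]
pos 10: G -> hit
pos 11: N -> miss, evict M, frames [G, N]
pos 12: F -> miss, evict N, frames [G, F]
At position 12, page N is evicted.

N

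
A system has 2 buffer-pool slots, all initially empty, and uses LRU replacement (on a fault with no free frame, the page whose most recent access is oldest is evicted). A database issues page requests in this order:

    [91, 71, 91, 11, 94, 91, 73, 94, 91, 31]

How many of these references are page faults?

9

91 → fault, frames [91]
71 → fault, frames [91, 71]
91 → hit
11 → fault, evict 71, frames [91, 11]
94 → fault, evict 91, frames [11, 94]
91 → fault, evict 11, frames [94, 91]
73 → fault, evict 94, frames [91, 73]
94 → fault, evict 91, frames [73, 94]
91 → fault, evict 73, frames [94, 91]
31 → fault, evict 94, frames [91, 31]
Page faults: 9.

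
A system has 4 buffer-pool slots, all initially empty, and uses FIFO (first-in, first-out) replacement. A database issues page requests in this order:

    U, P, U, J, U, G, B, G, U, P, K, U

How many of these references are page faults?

8

U → miss, frames [U]
P → miss, frames [U, P]
U → hit
J → miss, frames [U, P, J]
U → hit
G → miss, frames [U, P, J, G]
B → miss, evict U, frames [P, J, G, B]
G → hit
U → miss, evict P, frames [J, G, B, U]
P → miss, evict J, frames [G, B, U, P]
K → miss, evict G, frames [B, U, P, K]
U → hit
Page faults: 8.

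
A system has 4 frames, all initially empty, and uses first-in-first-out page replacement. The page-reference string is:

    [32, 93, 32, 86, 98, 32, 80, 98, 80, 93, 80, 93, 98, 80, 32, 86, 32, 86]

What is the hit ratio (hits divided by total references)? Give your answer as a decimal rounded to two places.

0.67

32 -> miss, frames {32}
93 -> miss, frames {32,93}
32 -> hit
86 -> miss, frames {32,93,86}
98 -> miss, frames {32,93,86,98}
32 -> hit
80 -> miss, evict 32, frames {93,86,98,80}
98 -> hit
80 -> hit
93 -> hit
80 -> hit
93 -> hit
98 -> hit
80 -> hit
32 -> miss, evict 93, frames {86,98,80,32}
86 -> hit
32 -> hit
86 -> hit
Hits: 12 of 18 references → 12/18 = 0.6667.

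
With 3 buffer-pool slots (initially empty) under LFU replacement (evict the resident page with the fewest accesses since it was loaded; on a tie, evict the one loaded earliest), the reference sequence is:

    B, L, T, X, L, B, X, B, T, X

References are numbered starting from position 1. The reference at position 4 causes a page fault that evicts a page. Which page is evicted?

B

pos 1: B → fault, frames {B}
pos 2: L → fault, frames {B,L}
pos 3: T → fault, frames {B,L,T}
pos 4: X → fault, evict B, frames {L,T,X}
At position 4, page B is evicted.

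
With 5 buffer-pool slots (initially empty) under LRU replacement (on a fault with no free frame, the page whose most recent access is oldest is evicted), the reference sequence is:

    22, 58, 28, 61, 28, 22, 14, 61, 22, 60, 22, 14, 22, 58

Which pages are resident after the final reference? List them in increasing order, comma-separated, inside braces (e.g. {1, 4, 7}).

{14, 22, 58, 60, 61}

22: miss, frames [22]
58: miss, frames [22, 58]
28: miss, frames [22, 58, 28]
61: miss, frames [22, 58, 28, 61]
28: hit
22: hit
14: miss, frames [58, 61, 28, 22, 14]
61: hit
22: hit
60: miss, evict 58, frames [28, 14, 61, 22, 60]
22: hit
14: hit
22: hit
58: miss, evict 28, frames [61, 60, 14, 22, 58]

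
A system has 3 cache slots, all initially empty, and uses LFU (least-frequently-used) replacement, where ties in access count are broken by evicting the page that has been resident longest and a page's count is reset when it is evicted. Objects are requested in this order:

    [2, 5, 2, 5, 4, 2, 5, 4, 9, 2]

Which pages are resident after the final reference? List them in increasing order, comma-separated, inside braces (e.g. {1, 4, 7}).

{2, 5, 9}

2 → fault, frames [2]
5 → fault, frames [2, 5]
2 → hit
5 → hit
4 → fault, frames [2, 5, 4]
2 → hit
5 → hit
4 → hit
9 → fault, evict 4, frames [2, 5, 9]
2 → hit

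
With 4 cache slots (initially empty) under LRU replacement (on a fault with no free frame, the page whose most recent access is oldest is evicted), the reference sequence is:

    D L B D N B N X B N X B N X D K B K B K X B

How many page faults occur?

D: fault, frames [D]
L: fault, frames [D, L]
B: fault, frames [D, L, B]
D: hit
N: fault, frames [L, B, D, N]
B: hit
N: hit
X: fault, evict L, frames [D, B, N, X]
B: hit
N: hit
X: hit
B: hit
N: hit
X: hit
D: hit
K: fault, evict B, frames [N, X, D, K]
B: fault, evict N, frames [X, D, K, B]
K: hit
B: hit
K: hit
X: hit
B: hit
Page faults: 7.

7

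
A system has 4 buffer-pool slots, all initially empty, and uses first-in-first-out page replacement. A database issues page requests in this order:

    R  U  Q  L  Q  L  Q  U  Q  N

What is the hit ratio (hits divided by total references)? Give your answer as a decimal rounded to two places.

R → miss, frames {R}
U → miss, frames {R,U}
Q → miss, frames {R,U,Q}
L → miss, frames {R,U,Q,L}
Q → hit
L → hit
Q → hit
U → hit
Q → hit
N → miss, evict R, frames {U,Q,L,N}
Hits: 5 of 10 references → 5/10 = 0.5000.

0.50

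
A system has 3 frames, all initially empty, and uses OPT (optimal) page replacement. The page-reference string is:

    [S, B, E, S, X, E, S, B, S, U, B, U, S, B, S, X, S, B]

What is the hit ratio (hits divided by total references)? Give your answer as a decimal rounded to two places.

S: miss, frames [S]
B: miss, frames [S, B]
E: miss, frames [S, B, E]
S: hit
X: miss, evict B, frames [S, E, X]
E: hit
S: hit
B: miss, evict E, frames [S, X, B]
S: hit
U: miss, evict X, frames [S, B, U]
B: hit
U: hit
S: hit
B: hit
S: hit
X: miss, evict U, frames [S, B, X]
S: hit
B: hit
Hits: 11 of 18 references → 11/18 = 0.6111.

0.61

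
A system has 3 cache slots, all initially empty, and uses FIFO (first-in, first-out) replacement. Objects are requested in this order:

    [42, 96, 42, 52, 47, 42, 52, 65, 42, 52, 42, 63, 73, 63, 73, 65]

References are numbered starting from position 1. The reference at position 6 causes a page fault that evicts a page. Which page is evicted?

96

pos 1: 42 -> fault, frames (42)
pos 2: 96 -> fault, frames (42 96)
pos 3: 42 -> hit
pos 4: 52 -> fault, frames (42 96 52)
pos 5: 47 -> fault, evict 42, frames (96 52 47)
pos 6: 42 -> fault, evict 96, frames (52 47 42)
At position 6, page 96 is evicted.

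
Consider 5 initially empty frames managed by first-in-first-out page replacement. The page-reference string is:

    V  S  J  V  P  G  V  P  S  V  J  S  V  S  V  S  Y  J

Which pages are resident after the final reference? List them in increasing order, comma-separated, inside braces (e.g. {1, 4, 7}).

{G, J, P, S, Y}

V → fault, frames (V)
S → fault, frames (V S)
J → fault, frames (V S J)
V → hit
P → fault, frames (V S J P)
G → fault, frames (V S J P G)
V → hit
P → hit
S → hit
V → hit
J → hit
S → hit
V → hit
S → hit
V → hit
S → hit
Y → fault, evict V, frames (S J P G Y)
J → hit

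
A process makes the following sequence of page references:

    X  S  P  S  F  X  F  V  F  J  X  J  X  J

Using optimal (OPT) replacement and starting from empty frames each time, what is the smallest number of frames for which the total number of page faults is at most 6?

3

f=1: 14 faults
f=2: 8 faults
f=3: 6 faults
f=4: 6 faults
f=5: 6 faults
f=6: 6 faults
Smallest f with faults ≤ 6 is 3.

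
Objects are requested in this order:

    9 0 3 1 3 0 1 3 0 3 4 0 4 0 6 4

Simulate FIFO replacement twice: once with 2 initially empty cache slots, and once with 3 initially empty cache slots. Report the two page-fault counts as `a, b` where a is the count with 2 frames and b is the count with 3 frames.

2 frames: F F F F . F . F . . F F . . F F → 10 faults.
3 frames: F F F F . . . . . . F F . . F . → 7 faults.
7 < 10: adding a frame reduced faults, as is typical.

10, 7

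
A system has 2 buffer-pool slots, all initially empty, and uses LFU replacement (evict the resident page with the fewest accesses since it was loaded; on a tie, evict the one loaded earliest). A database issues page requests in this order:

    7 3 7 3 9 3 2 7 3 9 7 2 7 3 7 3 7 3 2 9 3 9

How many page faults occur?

7: fault, frames [7]
3: fault, frames [7, 3]
7: hit
3: hit
9: fault, evict 7, frames [3, 9]
3: hit
2: fault, evict 9, frames [3, 2]
7: fault, evict 2, frames [3, 7]
3: hit
9: fault, evict 7, frames [3, 9]
7: fault, evict 9, frames [3, 7]
2: fault, evict 7, frames [3, 2]
7: fault, evict 2, frames [3, 7]
3: hit
7: hit
3: hit
7: hit
3: hit
2: fault, evict 7, frames [3, 2]
9: fault, evict 2, frames [3, 9]
3: hit
9: hit
Page faults: 11.

11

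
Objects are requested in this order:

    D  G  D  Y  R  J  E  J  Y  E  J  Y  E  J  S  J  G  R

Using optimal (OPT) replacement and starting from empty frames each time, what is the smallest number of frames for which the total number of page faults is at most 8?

f=1: 18 faults
f=2: 12 faults
f=3: 9 faults
f=4: 8 faults
f=5: 7 faults
f=6: 7 faults
f=7: 7 faults
Smallest f with faults ≤ 8 is 4.

4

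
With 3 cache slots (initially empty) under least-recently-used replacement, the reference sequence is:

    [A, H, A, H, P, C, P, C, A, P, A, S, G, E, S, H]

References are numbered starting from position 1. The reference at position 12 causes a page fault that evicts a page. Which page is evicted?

pos 1: A → miss, frames [A]
pos 2: H → miss, frames [A, H]
pos 3: A → hit
pos 4: H → hit
pos 5: P → miss, frames [A, H, P]
pos 6: C → miss, evict A, frames [H, P, C]
pos 7: P → hit
pos 8: C → hit
pos 9: A → miss, evict H, frames [P, C, A]
pos 10: P → hit
pos 11: A → hit
pos 12: S → miss, evict C, frames [P, A, S]
At position 12, page C is evicted.

C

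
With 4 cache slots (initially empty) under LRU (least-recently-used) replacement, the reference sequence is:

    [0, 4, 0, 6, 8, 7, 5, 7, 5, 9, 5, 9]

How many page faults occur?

7

0: fault, frames {0}
4: fault, frames {0,4}
0: hit
6: fault, frames {4,0,6}
8: fault, frames {4,0,6,8}
7: fault, evict 4, frames {0,6,8,7}
5: fault, evict 0, frames {6,8,7,5}
7: hit
5: hit
9: fault, evict 6, frames {8,7,5,9}
5: hit
9: hit
Page faults: 7.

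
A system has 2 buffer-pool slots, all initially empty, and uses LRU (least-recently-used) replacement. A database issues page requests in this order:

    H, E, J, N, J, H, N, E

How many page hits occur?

1

H: miss, frames (H)
E: miss, frames (H E)
J: miss, evict H, frames (E J)
N: miss, evict E, frames (J N)
J: hit
H: miss, evict N, frames (J H)
N: miss, evict J, frames (H N)
E: miss, evict H, frames (N E)
Hits: 1.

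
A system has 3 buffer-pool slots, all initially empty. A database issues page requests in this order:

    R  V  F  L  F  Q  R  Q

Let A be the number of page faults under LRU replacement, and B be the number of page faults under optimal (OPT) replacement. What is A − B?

1

Under LRU: F F F F . F F . → 6 faults.
Under OPT: F F F F . F . . → 5 faults.
A − B = 6 − 5 = 1.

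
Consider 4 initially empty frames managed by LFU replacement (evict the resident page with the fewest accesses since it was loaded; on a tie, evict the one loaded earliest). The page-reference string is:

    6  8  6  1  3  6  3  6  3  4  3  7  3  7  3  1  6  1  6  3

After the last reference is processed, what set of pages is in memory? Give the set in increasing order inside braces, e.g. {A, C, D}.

{1, 3, 6, 7}

6 → fault, frames [6]
8 → fault, frames [6, 8]
6 → hit
1 → fault, frames [6, 8, 1]
3 → fault, frames [6, 8, 1, 3]
6 → hit
3 → hit
6 → hit
3 → hit
4 → fault, evict 8, frames [6, 1, 3, 4]
3 → hit
7 → fault, evict 1, frames [6, 3, 4, 7]
3 → hit
7 → hit
3 → hit
1 → fault, evict 4, frames [6, 3, 7, 1]
6 → hit
1 → hit
6 → hit
3 → hit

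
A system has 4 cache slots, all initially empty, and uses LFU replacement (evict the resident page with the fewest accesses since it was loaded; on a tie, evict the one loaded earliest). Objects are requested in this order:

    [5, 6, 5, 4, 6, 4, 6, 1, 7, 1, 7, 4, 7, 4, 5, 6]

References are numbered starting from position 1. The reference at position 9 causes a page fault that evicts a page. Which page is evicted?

pos 1: 5: fault, frames {5}
pos 2: 6: fault, frames {5,6}
pos 3: 5: hit
pos 4: 4: fault, frames {5,6,4}
pos 5: 6: hit
pos 6: 4: hit
pos 7: 6: hit
pos 8: 1: fault, frames {5,6,4,1}
pos 9: 7: fault, evict 1, frames {5,6,4,7}
At position 9, page 1 is evicted.

1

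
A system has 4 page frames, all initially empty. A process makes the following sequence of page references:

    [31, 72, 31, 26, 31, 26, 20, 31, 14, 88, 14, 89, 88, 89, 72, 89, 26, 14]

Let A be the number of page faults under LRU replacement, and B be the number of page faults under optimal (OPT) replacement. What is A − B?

2

Under LRU: F F . F . . F . F F . F . . F . F F → 10 faults.
Under OPT: F F . F . . F . F F . F . . . . . F → 8 faults.
A − B = 10 − 8 = 2.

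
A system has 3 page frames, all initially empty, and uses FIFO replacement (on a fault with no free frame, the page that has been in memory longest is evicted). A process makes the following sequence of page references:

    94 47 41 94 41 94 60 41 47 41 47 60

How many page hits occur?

8

94 -> fault, frames [94]
47 -> fault, frames [94, 47]
41 -> fault, frames [94, 47, 41]
94 -> hit
41 -> hit
94 -> hit
60 -> fault, evict 94, frames [47, 41, 60]
41 -> hit
47 -> hit
41 -> hit
47 -> hit
60 -> hit
Hits: 8.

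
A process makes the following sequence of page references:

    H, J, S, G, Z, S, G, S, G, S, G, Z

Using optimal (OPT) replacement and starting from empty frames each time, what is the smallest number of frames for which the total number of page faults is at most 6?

3

f=1: 12 faults
f=2: 7 faults
f=3: 5 faults
f=4: 5 faults
f=5: 5 faults
Smallest f with faults ≤ 6 is 3.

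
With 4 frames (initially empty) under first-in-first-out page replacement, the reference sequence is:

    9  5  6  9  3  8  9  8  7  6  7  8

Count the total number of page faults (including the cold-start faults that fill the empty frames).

8

9: miss, frames {9}
5: miss, frames {9,5}
6: miss, frames {9,5,6}
9: hit
3: miss, frames {9,5,6,3}
8: miss, evict 9, frames {5,6,3,8}
9: miss, evict 5, frames {6,3,8,9}
8: hit
7: miss, evict 6, frames {3,8,9,7}
6: miss, evict 3, frames {8,9,7,6}
7: hit
8: hit
Page faults: 8.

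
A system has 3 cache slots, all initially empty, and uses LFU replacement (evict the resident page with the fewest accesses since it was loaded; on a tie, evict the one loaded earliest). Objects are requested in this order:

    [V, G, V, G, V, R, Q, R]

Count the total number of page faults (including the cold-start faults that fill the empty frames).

V: miss, frames {V}
G: miss, frames {V,G}
V: hit
G: hit
V: hit
R: miss, frames {V,G,R}
Q: miss, evict R, frames {V,G,Q}
R: miss, evict Q, frames {V,G,R}
Page faults: 5.

5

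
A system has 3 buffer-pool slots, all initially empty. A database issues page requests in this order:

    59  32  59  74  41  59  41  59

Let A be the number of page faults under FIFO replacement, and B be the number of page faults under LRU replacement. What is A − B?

1

Under FIFO: F F . F F F . . → 5 faults.
Under LRU: F F . F F . . . → 4 faults.
A − B = 5 − 4 = 1.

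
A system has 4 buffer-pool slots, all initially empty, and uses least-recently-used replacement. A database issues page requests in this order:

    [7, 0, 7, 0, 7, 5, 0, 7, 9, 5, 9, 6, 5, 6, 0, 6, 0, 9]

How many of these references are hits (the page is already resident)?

7 → miss, frames (7)
0 → miss, frames (7 0)
7 → hit
0 → hit
7 → hit
5 → miss, frames (0 7 5)
0 → hit
7 → hit
9 → miss, frames (5 0 7 9)
5 → hit
9 → hit
6 → miss, evict 0, frames (7 5 9 6)
5 → hit
6 → hit
0 → miss, evict 7, frames (9 5 6 0)
6 → hit
0 → hit
9 → hit
Hits: 12.

12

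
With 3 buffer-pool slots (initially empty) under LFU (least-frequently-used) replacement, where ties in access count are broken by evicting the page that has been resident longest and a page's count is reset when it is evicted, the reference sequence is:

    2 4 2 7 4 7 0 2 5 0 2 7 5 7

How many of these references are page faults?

9

2: fault, frames (2)
4: fault, frames (2 4)
2: hit
7: fault, frames (2 4 7)
4: hit
7: hit
0: fault, evict 2, frames (4 7 0)
2: fault, evict 0, frames (4 7 2)
5: fault, evict 2, frames (4 7 5)
0: fault, evict 5, frames (4 7 0)
2: fault, evict 0, frames (4 7 2)
7: hit
5: fault, evict 2, frames (4 7 5)
7: hit
Page faults: 9.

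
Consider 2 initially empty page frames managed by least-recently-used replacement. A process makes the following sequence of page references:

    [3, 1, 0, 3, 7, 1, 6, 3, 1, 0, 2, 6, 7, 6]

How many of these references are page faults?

13

3 → fault, frames [3]
1 → fault, frames [3, 1]
0 → fault, evict 3, frames [1, 0]
3 → fault, evict 1, frames [0, 3]
7 → fault, evict 0, frames [3, 7]
1 → fault, evict 3, frames [7, 1]
6 → fault, evict 7, frames [1, 6]
3 → fault, evict 1, frames [6, 3]
1 → fault, evict 6, frames [3, 1]
0 → fault, evict 3, frames [1, 0]
2 → fault, evict 1, frames [0, 2]
6 → fault, evict 0, frames [2, 6]
7 → fault, evict 2, frames [6, 7]
6 → hit
Page faults: 13.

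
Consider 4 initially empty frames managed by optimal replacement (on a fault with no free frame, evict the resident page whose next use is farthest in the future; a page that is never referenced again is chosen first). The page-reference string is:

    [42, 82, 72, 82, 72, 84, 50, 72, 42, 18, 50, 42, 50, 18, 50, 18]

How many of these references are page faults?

42 -> fault, frames (42)
82 -> fault, frames (42 82)
72 -> fault, frames (42 82 72)
82 -> hit
72 -> hit
84 -> fault, frames (42 82 72 84)
50 -> fault, evict 84, frames (42 82 72 50)
72 -> hit
42 -> hit
18 -> fault, evict 72, frames (42 82 50 18)
50 -> hit
42 -> hit
50 -> hit
18 -> hit
50 -> hit
18 -> hit
Page faults: 6.

6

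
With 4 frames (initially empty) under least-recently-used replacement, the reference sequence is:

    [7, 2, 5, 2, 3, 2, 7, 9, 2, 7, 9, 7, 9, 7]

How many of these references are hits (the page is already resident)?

9

7: miss, frames {7}
2: miss, frames {7,2}
5: miss, frames {7,2,5}
2: hit
3: miss, frames {7,5,2,3}
2: hit
7: hit
9: miss, evict 5, frames {3,2,7,9}
2: hit
7: hit
9: hit
7: hit
9: hit
7: hit
Hits: 9.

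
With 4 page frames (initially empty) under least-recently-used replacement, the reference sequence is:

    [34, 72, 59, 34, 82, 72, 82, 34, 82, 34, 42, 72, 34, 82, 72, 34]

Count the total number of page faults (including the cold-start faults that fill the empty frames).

5

34 → miss, frames [34]
72 → miss, frames [34, 72]
59 → miss, frames [34, 72, 59]
34 → hit
82 → miss, frames [72, 59, 34, 82]
72 → hit
82 → hit
34 → hit
82 → hit
34 → hit
42 → miss, evict 59, frames [72, 82, 34, 42]
72 → hit
34 → hit
82 → hit
72 → hit
34 → hit
Page faults: 5.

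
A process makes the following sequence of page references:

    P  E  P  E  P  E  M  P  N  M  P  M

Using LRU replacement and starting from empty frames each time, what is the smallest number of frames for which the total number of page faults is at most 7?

2

f=1: 12 faults
f=2: 7 faults
f=3: 4 faults
f=4: 4 faults
Smallest f with faults ≤ 7 is 2.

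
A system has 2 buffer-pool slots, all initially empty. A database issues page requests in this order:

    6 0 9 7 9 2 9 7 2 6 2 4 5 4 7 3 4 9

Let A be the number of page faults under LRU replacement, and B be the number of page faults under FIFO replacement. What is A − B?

Under LRU: F F F F . F . F F F . F F . F F F F → 14 faults.
Under FIFO: F F F F . F F F F F . F F . F F F F → 15 faults.
A − B = 14 − 15 = -1.

-1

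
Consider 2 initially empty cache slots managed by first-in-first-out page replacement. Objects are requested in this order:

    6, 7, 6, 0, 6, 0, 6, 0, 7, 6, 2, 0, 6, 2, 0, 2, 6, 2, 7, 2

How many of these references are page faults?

6: fault, frames [6]
7: fault, frames [6, 7]
6: hit
0: fault, evict 6, frames [7, 0]
6: fault, evict 7, frames [0, 6]
0: hit
6: hit
0: hit
7: fault, evict 0, frames [6, 7]
6: hit
2: fault, evict 6, frames [7, 2]
0: fault, evict 7, frames [2, 0]
6: fault, evict 2, frames [0, 6]
2: fault, evict 0, frames [6, 2]
0: fault, evict 6, frames [2, 0]
2: hit
6: fault, evict 2, frames [0, 6]
2: fault, evict 0, frames [6, 2]
7: fault, evict 6, frames [2, 7]
2: hit
Page faults: 13.

13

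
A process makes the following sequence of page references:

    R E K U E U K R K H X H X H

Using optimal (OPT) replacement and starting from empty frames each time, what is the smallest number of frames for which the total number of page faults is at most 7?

f=1: 14 faults
f=2: 8 faults
f=3: 7 faults
f=4: 6 faults
f=5: 6 faults
f=6: 6 faults
Smallest f with faults ≤ 7 is 3.

3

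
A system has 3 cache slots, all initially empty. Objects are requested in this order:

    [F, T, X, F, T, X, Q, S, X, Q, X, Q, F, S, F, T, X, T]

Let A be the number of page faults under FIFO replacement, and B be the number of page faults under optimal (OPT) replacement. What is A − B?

1

Under FIFO: F F F . . . F F . . . . F . . F F . → 8 faults.
Under OPT: F F F . . . F F . . . . F . . F . . → 7 faults.
A − B = 8 − 7 = 1.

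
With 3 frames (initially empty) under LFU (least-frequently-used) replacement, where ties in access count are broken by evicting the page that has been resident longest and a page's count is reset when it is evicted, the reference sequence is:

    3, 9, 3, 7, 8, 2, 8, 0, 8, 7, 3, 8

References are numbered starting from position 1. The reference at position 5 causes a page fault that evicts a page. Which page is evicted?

pos 1: 3: fault, frames [3]
pos 2: 9: fault, frames [3, 9]
pos 3: 3: hit
pos 4: 7: fault, frames [3, 9, 7]
pos 5: 8: fault, evict 9, frames [3, 7, 8]
At position 5, page 9 is evicted.

9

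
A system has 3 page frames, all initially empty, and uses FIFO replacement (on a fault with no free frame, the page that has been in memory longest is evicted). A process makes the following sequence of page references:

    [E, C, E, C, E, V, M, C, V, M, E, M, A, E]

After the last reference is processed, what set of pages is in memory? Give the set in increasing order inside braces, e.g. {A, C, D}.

E → miss, frames (E)
C → miss, frames (E C)
E → hit
C → hit
E → hit
V → miss, frames (E C V)
M → miss, evict E, frames (C V M)
C → hit
V → hit
M → hit
E → miss, evict C, frames (V M E)
M → hit
A → miss, evict V, frames (M E A)
E → hit

{A, E, M}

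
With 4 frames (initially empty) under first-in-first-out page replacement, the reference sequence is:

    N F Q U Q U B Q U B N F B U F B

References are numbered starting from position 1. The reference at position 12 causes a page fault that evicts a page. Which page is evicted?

pos 1: N → miss, frames (N)
pos 2: F → miss, frames (N F)
pos 3: Q → miss, frames (N F Q)
pos 4: U → miss, frames (N F Q U)
pos 5: Q → hit
pos 6: U → hit
pos 7: B → miss, evict N, frames (F Q U B)
pos 8: Q → hit
pos 9: U → hit
pos 10: B → hit
pos 11: N → miss, evict F, frames (Q U B N)
pos 12: F → miss, evict Q, frames (U B N F)
At position 12, page Q is evicted.

Q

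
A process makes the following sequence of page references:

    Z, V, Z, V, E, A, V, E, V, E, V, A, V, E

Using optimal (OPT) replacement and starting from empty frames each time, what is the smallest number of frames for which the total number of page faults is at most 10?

2

f=1: 14 faults
f=2: 7 faults
f=3: 4 faults
f=4: 4 faults
Smallest f with faults ≤ 10 is 2.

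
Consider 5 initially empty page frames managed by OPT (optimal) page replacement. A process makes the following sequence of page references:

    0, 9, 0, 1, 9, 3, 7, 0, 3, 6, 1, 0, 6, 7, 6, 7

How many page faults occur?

6

0 -> miss, frames [0]
9 -> miss, frames [0, 9]
0 -> hit
1 -> miss, frames [0, 9, 1]
9 -> hit
3 -> miss, frames [0, 9, 1, 3]
7 -> miss, frames [0, 9, 1, 3, 7]
0 -> hit
3 -> hit
6 -> miss, evict 3, frames [0, 9, 1, 7, 6]
1 -> hit
0 -> hit
6 -> hit
7 -> hit
6 -> hit
7 -> hit
Page faults: 6.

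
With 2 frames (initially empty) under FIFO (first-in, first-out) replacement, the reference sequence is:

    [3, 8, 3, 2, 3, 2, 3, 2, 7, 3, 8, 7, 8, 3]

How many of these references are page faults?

3 → miss, frames (3)
8 → miss, frames (3 8)
3 → hit
2 → miss, evict 3, frames (8 2)
3 → miss, evict 8, frames (2 3)
2 → hit
3 → hit
2 → hit
7 → miss, evict 2, frames (3 7)
3 → hit
8 → miss, evict 3, frames (7 8)
7 → hit
8 → hit
3 → miss, evict 7, frames (8 3)
Page faults: 7.

7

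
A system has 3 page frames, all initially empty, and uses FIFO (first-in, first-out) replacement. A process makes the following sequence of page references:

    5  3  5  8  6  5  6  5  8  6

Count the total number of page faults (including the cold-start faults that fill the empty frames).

5: fault, frames [5]
3: fault, frames [5, 3]
5: hit
8: fault, frames [5, 3, 8]
6: fault, evict 5, frames [3, 8, 6]
5: fault, evict 3, frames [8, 6, 5]
6: hit
5: hit
8: hit
6: hit
Page faults: 5.

5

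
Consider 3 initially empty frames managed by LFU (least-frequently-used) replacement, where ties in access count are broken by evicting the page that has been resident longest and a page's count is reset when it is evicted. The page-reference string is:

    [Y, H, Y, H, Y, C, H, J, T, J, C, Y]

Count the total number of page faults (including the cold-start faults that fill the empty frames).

Y → fault, frames [Y]
H → fault, frames [Y, H]
Y → hit
H → hit
Y → hit
C → fault, frames [Y, H, C]
H → hit
J → fault, evict C, frames [Y, H, J]
T → fault, evict J, frames [Y, H, T]
J → fault, evict T, frames [Y, H, J]
C → fault, evict J, frames [Y, H, C]
Y → hit
Page faults: 7.

7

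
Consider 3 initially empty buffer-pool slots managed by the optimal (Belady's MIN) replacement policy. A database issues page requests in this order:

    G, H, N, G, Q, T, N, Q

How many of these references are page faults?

5

G: miss, frames (G)
H: miss, frames (G H)
N: miss, frames (G H N)
G: hit
Q: miss, evict H, frames (G N Q)
T: miss, evict G, frames (N Q T)
N: hit
Q: hit
Page faults: 5.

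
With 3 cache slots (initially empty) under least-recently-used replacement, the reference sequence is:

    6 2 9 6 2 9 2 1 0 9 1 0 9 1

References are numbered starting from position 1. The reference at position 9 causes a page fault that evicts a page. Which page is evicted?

9

pos 1: 6 -> fault, frames {6}
pos 2: 2 -> fault, frames {6,2}
pos 3: 9 -> fault, frames {6,2,9}
pos 4: 6 -> hit
pos 5: 2 -> hit
pos 6: 9 -> hit
pos 7: 2 -> hit
pos 8: 1 -> fault, evict 6, frames {9,2,1}
pos 9: 0 -> fault, evict 9, frames {2,1,0}
At position 9, page 9 is evicted.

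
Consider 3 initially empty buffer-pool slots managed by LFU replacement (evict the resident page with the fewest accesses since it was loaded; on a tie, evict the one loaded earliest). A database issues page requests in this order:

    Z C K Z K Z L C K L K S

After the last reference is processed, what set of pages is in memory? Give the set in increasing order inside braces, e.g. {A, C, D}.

{K, S, Z}

Z -> miss, frames (Z)
C -> miss, frames (Z C)
K -> miss, frames (Z C K)
Z -> hit
K -> hit
Z -> hit
L -> miss, evict C, frames (Z K L)
C -> miss, evict L, frames (Z K C)
K -> hit
L -> miss, evict C, frames (Z K L)
K -> hit
S -> miss, evict L, frames (Z K S)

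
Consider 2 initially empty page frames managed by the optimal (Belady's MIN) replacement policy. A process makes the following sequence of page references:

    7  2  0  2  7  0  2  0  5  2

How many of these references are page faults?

7: fault, frames [7]
2: fault, frames [7, 2]
0: fault, evict 7, frames [2, 0]
2: hit
7: fault, evict 2, frames [0, 7]
0: hit
2: fault, evict 7, frames [0, 2]
0: hit
5: fault, evict 0, frames [2, 5]
2: hit
Page faults: 6.

6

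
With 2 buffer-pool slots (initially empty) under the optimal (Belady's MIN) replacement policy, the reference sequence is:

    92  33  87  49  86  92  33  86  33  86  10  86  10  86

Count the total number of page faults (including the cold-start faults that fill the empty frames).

92: fault, frames (92)
33: fault, frames (92 33)
87: fault, evict 33, frames (92 87)
49: fault, evict 87, frames (92 49)
86: fault, evict 49, frames (92 86)
92: hit
33: fault, evict 92, frames (86 33)
86: hit
33: hit
86: hit
10: fault, evict 33, frames (86 10)
86: hit
10: hit
86: hit
Page faults: 7.

7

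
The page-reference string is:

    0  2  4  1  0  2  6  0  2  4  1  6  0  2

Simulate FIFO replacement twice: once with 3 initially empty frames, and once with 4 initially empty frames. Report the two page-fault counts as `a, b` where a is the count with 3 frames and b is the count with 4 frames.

11, 12

3 frames: F F F F F F F . . F F . F F → 11 faults.
4 frames: F F F F . . F F F F F F F F → 12 faults.
12 > 11: adding a frame increased faults — Belady's anomaly.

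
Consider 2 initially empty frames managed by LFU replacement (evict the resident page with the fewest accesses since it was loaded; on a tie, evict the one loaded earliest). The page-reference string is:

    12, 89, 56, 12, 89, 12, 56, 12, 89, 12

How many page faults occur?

7

12: miss, frames {12}
89: miss, frames {12,89}
56: miss, evict 12, frames {89,56}
12: miss, evict 89, frames {56,12}
89: miss, evict 56, frames {12,89}
12: hit
56: miss, evict 89, frames {12,56}
12: hit
89: miss, evict 56, frames {12,89}
12: hit
Page faults: 7.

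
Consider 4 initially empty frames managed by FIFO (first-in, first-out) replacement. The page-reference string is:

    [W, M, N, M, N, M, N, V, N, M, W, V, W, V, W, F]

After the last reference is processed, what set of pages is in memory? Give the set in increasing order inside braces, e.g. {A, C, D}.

{F, M, N, V}

W → fault, frames [W]
M → fault, frames [W, M]
N → fault, frames [W, M, N]
M → hit
N → hit
M → hit
N → hit
V → fault, frames [W, M, N, V]
N → hit
M → hit
W → hit
V → hit
W → hit
V → hit
W → hit
F → fault, evict W, frames [M, N, V, F]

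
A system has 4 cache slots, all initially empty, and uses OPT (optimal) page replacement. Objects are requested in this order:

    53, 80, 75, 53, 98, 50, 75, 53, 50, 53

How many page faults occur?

5

53: miss, frames [53]
80: miss, frames [53, 80]
75: miss, frames [53, 80, 75]
53: hit
98: miss, frames [53, 80, 75, 98]
50: miss, evict 98, frames [53, 80, 75, 50]
75: hit
53: hit
50: hit
53: hit
Page faults: 5.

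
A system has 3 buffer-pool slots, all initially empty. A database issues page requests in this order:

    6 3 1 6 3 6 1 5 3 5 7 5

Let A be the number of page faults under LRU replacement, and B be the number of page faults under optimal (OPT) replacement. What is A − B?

1

Under LRU: F F F . . . . F F . F . → 6 faults.
Under OPT: F F F . . . . F . . F . → 5 faults.
A − B = 6 − 5 = 1.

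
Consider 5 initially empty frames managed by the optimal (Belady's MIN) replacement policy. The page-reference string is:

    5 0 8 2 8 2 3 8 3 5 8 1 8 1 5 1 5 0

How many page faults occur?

5 → fault, frames (5)
0 → fault, frames (5 0)
8 → fault, frames (5 0 8)
2 → fault, frames (5 0 8 2)
8 → hit
2 → hit
3 → fault, frames (5 0 8 2 3)
8 → hit
3 → hit
5 → hit
8 → hit
1 → fault, evict 3, frames (5 0 8 2 1)
8 → hit
1 → hit
5 → hit
1 → hit
5 → hit
0 → hit
Page faults: 6.

6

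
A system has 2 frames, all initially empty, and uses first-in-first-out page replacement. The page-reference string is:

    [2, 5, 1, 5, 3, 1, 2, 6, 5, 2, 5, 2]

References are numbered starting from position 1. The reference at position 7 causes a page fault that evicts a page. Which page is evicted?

pos 1: 2: fault, frames (2)
pos 2: 5: fault, frames (2 5)
pos 3: 1: fault, evict 2, frames (5 1)
pos 4: 5: hit
pos 5: 3: fault, evict 5, frames (1 3)
pos 6: 1: hit
pos 7: 2: fault, evict 1, frames (3 2)
At position 7, page 1 is evicted.

1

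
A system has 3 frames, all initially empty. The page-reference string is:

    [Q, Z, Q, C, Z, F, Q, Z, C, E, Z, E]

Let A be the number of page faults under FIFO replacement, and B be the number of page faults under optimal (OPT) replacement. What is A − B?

Under FIFO: F F . F . F F F F F . . → 8 faults.
Under OPT: F F . F . F . . F F . . → 6 faults.
A − B = 8 − 6 = 2.

2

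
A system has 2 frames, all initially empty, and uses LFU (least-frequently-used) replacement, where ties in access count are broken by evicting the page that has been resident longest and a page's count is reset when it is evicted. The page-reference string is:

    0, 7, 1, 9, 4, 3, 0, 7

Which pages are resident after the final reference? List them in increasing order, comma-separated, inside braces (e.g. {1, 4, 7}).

0: miss, frames (0)
7: miss, frames (0 7)
1: miss, evict 0, frames (7 1)
9: miss, evict 7, frames (1 9)
4: miss, evict 1, frames (9 4)
3: miss, evict 9, frames (4 3)
0: miss, evict 4, frames (3 0)
7: miss, evict 3, frames (0 7)

{0, 7}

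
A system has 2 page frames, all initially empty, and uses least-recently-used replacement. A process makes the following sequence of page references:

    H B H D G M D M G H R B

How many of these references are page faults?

H: miss, frames (H)
B: miss, frames (H B)
H: hit
D: miss, evict B, frames (H D)
G: miss, evict H, frames (D G)
M: miss, evict D, frames (G M)
D: miss, evict G, frames (M D)
M: hit
G: miss, evict D, frames (M G)
H: miss, evict M, frames (G H)
R: miss, evict G, frames (H R)
B: miss, evict H, frames (R B)
Page faults: 10.

10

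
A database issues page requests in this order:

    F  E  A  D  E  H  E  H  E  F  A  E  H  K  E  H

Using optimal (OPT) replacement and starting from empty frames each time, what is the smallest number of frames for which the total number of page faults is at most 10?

f=1: 16 faults
f=2: 10 faults
f=3: 7 faults
f=4: 6 faults
f=5: 6 faults
f=6: 6 faults
Smallest f with faults ≤ 10 is 2.

2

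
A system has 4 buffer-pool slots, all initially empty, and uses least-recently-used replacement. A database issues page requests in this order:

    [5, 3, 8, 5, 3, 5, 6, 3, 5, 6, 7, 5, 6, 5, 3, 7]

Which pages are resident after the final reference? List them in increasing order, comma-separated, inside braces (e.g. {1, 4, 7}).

5: fault, frames {5}
3: fault, frames {5,3}
8: fault, frames {5,3,8}
5: hit
3: hit
5: hit
6: fault, frames {8,3,5,6}
3: hit
5: hit
6: hit
7: fault, evict 8, frames {3,5,6,7}
5: hit
6: hit
5: hit
3: hit
7: hit

{3, 5, 6, 7}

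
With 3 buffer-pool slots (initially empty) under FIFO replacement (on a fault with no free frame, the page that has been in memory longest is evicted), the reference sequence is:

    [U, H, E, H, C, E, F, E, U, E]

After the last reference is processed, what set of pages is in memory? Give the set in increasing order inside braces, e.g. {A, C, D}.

{E, F, U}

U → fault, frames (U)
H → fault, frames (U H)
E → fault, frames (U H E)
H → hit
C → fault, evict U, frames (H E C)
E → hit
F → fault, evict H, frames (E C F)
E → hit
U → fault, evict E, frames (C F U)
E → fault, evict C, frames (F U E)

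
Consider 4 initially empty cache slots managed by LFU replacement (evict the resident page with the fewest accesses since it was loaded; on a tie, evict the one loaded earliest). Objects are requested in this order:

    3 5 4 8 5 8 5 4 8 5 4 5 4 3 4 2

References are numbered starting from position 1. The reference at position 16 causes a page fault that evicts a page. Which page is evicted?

3

pos 1: 3 → miss, frames {3}
pos 2: 5 → miss, frames {3,5}
pos 3: 4 → miss, frames {3,5,4}
pos 4: 8 → miss, frames {3,5,4,8}
pos 5: 5 → hit
pos 6: 8 → hit
pos 7: 5 → hit
pos 8: 4 → hit
pos 9: 8 → hit
pos 10: 5 → hit
pos 11: 4 → hit
pos 12: 5 → hit
pos 13: 4 → hit
pos 14: 3 → hit
pos 15: 4 → hit
pos 16: 2 → miss, evict 3, frames {5,4,8,2}
At position 16, page 3 is evicted.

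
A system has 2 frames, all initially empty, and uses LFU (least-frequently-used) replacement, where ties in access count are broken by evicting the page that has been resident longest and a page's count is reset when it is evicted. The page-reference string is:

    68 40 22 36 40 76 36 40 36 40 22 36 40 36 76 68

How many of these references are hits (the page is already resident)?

68 → fault, frames [68]
40 → fault, frames [68, 40]
22 → fault, evict 68, frames [40, 22]
36 → fault, evict 40, frames [22, 36]
40 → fault, evict 22, frames [36, 40]
76 → fault, evict 36, frames [40, 76]
36 → fault, evict 40, frames [76, 36]
40 → fault, evict 76, frames [36, 40]
36 → hit
40 → hit
22 → fault, evict 36, frames [40, 22]
36 → fault, evict 22, frames [40, 36]
40 → hit
36 → hit
76 → fault, evict 36, frames [40, 76]
68 → fault, evict 76, frames [40, 68]
Hits: 4.

4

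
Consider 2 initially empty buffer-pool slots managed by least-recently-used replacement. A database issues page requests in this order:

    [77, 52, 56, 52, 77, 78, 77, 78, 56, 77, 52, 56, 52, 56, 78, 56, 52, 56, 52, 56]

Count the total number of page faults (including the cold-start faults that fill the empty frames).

77 -> miss, frames [77]
52 -> miss, frames [77, 52]
56 -> miss, evict 77, frames [52, 56]
52 -> hit
77 -> miss, evict 56, frames [52, 77]
78 -> miss, evict 52, frames [77, 78]
77 -> hit
78 -> hit
56 -> miss, evict 77, frames [78, 56]
77 -> miss, evict 78, frames [56, 77]
52 -> miss, evict 56, frames [77, 52]
56 -> miss, evict 77, frames [52, 56]
52 -> hit
56 -> hit
78 -> miss, evict 52, frames [56, 78]
56 -> hit
52 -> miss, evict 78, frames [56, 52]
56 -> hit
52 -> hit
56 -> hit
Page faults: 11.

11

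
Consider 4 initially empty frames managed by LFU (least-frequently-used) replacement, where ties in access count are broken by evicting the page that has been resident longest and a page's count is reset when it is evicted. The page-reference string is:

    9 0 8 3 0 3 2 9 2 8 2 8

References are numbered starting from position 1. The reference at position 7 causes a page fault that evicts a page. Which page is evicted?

pos 1: 9 → miss, frames (9)
pos 2: 0 → miss, frames (9 0)
pos 3: 8 → miss, frames (9 0 8)
pos 4: 3 → miss, frames (9 0 8 3)
pos 5: 0 → hit
pos 6: 3 → hit
pos 7: 2 → miss, evict 9, frames (0 8 3 2)
At position 7, page 9 is evicted.

9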